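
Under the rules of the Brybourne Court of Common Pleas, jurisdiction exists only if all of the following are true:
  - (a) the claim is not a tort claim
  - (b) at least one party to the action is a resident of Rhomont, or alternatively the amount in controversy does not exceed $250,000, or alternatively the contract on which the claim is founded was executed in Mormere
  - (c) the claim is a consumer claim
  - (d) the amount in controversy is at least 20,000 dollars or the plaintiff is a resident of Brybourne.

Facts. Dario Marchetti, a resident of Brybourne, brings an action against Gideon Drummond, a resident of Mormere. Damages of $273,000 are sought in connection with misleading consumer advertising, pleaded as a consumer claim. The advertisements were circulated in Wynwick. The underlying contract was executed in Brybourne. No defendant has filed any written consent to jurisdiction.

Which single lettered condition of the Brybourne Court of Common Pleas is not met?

The Brybourne Court of Common Pleas:
  (a) The claim is a consumer claim, not a tort claim. Satisfied.
  (b) No party resides in Rhomont; the amount in controversy is $273,000, above the USD 250,000 ceiling; the contract was executed in Brybourne, not Mormere — every alternative fails. Condition not met.
  (c) The claim is a consumer claim. Condition met.
  (d) The amount in controversy is USD 273,000, which meets the USD 20,000 floor — that alternative is enough. Met.
Only condition (b) fails.

(b)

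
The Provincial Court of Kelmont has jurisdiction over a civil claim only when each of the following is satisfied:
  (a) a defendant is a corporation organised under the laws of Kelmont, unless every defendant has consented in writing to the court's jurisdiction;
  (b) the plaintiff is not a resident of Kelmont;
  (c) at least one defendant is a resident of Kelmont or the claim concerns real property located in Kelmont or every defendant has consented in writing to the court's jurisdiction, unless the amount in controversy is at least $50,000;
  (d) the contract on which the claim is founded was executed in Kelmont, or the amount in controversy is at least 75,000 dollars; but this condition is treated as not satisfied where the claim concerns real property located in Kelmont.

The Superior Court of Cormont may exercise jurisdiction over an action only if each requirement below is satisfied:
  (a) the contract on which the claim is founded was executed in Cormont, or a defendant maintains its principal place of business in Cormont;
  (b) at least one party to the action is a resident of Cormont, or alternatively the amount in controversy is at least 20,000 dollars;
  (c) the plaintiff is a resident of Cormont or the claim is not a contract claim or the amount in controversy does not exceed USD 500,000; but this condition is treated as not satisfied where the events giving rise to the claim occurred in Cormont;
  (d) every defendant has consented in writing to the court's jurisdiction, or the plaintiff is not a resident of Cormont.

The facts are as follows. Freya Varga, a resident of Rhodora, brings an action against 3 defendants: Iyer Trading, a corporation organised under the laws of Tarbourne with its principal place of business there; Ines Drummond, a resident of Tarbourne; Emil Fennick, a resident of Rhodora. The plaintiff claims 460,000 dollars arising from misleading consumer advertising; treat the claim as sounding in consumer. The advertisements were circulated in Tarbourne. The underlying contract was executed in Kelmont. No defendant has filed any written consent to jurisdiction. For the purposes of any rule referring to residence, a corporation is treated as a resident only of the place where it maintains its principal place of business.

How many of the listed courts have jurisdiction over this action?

0

The Provincial Court of Kelmont:
  (a) The corporate defendant(s) are organised in Tarbourne, not Kelmont. Nor does the 'unless' clause help: no such written consent has been filed. Condition not met.
  (b) The plaintiff resides in Rhodora, which is not Kelmont. Condition met.
  (c) No defendant resides in Kelmont (they reside in Tarbourne, Tarbourne, Rhodora); the claim does not concern real property; no such written consent has been filed — every alternative fails. However, the amount in controversy is 460,000 dollars, which meets the 50,000 dollars floor, so the 'unless' proviso supplies this condition. Satisfied.
  (d) The contract was executed in Kelmont, so one alternative holds. The exception is not triggered, since the claim does not concern real property. Condition met.
  → No jurisdiction.
The Superior Court of Cormont:
  (a) The contract was executed in Kelmont, not Cormont; the corporate defendant(s) have their principal place of business in Tarbourne, not Cormont — every alternative fails. Not satisfied.
  (b) The amount in controversy is USD 460,000, which meets the 20,000 dollars floor, so one alternative holds. Met.
  (c) The claim is a consumer claim, not a contract claim, which satisfies one of the alternatives. And the carve-out is inapplicable — the operative events occurred in Tarbourne, not Cormont. Met.
  (d) The plaintiff resides in Rhodora, which is not Cormont, so one alternative holds. Condition met.
  → Not every requirement is met — no jurisdiction.
No court satisfies all of its conditions.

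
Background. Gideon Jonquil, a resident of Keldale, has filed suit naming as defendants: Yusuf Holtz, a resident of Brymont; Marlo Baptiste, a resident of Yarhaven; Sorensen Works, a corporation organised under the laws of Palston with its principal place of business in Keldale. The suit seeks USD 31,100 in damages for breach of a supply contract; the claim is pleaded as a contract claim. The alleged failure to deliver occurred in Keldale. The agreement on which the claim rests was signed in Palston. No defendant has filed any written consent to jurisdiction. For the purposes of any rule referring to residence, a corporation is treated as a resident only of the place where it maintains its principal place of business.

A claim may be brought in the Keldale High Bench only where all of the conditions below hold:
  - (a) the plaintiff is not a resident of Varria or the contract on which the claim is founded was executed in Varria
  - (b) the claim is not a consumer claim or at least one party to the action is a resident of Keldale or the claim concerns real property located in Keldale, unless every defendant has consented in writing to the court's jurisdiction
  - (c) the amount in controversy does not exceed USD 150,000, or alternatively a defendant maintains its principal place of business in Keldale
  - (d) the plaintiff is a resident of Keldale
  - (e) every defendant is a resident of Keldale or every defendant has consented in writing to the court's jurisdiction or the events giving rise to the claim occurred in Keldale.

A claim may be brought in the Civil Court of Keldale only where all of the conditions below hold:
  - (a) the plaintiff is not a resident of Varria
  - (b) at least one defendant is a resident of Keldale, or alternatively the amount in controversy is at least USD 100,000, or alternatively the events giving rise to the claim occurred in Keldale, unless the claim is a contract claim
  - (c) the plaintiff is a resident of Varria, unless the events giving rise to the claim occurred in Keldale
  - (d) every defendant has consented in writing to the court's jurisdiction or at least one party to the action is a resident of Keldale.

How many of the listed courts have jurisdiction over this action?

The Keldale High Bench:
  (a) The plaintiff resides in Keldale, which is not Varria, so this disjunct is met. Condition met.
  (b) The claim is a contract claim, not a consumer claim, so this disjunct is met. Met.
  (c) The amount in controversy is 31,100 dollars, within the USD 150,000 ceiling, which satisfies one of the alternatives. Met.
  (d) The plaintiff resides in Keldale. Condition met.
  (e) The operative events occurred in Keldale — that alternative is enough. Condition met.
  → Every requirement is satisfied — jurisdiction.
The Civil Court of Keldale:
  (a) The plaintiff resides in Keldale, which is not Varria. Satisfied.
  (b) Sorensen Works resides in Keldale — that alternative is enough. Met.
  (c) The plaintiff resides in Keldale, not Varria. But the operative events occurred in Keldale, and the 'unless' clause therefore excuses the requirement. Satisfied.
  (d) Gideon Jonquil resides in Keldale, which satisfies one of the alternatives. Met.
  → All conditions met; jurisdiction exists.
Courts with jurisdiction: the Keldale High Bench, the Civil Court of Keldale — 2 in total.

2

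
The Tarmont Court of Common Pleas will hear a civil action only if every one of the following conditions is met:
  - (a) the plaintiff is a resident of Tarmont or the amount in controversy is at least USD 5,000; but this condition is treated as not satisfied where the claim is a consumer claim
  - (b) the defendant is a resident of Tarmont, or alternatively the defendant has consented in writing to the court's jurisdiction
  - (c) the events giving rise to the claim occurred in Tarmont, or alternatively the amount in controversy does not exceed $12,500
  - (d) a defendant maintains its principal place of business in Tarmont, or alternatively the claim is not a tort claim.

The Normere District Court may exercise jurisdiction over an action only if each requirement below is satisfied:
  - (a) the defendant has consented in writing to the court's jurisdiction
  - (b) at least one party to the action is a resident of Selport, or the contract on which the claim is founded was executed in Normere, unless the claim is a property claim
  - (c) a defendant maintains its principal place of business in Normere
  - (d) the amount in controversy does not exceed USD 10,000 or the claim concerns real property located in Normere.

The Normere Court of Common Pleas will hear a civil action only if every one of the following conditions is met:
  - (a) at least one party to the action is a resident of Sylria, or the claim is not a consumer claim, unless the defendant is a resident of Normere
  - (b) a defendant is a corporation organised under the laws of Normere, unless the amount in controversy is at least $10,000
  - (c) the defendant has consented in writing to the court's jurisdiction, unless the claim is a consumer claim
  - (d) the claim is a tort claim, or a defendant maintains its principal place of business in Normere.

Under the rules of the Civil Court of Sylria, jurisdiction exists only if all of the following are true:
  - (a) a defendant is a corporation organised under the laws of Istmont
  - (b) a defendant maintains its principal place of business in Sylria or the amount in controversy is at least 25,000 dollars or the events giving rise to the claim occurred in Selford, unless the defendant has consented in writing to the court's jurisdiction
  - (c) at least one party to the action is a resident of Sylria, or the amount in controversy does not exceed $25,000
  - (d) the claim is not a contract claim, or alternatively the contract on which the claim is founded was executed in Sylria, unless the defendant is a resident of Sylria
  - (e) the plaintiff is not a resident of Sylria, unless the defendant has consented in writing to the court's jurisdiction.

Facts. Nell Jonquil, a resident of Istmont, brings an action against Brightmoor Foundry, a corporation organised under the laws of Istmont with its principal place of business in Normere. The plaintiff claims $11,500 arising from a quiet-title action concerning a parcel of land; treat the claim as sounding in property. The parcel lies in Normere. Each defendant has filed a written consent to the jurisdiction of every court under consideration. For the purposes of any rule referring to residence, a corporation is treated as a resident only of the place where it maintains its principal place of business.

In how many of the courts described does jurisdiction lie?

4

The Tarmont Court of Common Pleas:
  (a) The amount in controversy is $11,500, which meets the USD 5,000 floor, so this disjunct is met. And the carve-out is inapplicable — the claim is a property claim, not a consumer claim. Met.
  (b) Every defendant has filed written consent, which satisfies one of the alternatives. Condition met.
  (c) The amount in controversy is USD 11,500, within the 12,500 dollars ceiling, so one alternative holds. Condition met.
  (d) The claim is a property claim, not a tort claim, so this disjunct is met. Met.
  → Every requirement is satisfied — jurisdiction.
The Normere District Court:
  (a) Every defendant has filed written consent. Satisfied.
  (b) No party resides in Selport; no contract (and hence no place of execution) is alleged — no alternative holds. However, the claim is a property claim, so the 'unless' proviso supplies this condition. Satisfied.
  (c) Brightmoor Foundry has its principal place of business in Normere. Condition met.
  (d) The property lies in Normere, so one alternative holds. Condition met.
  → Jurisdiction lies.
The Normere Court of Common Pleas:
  (a) The claim is a property claim, not a consumer claim — that alternative is enough. Condition met.
  (b) The corporate defendant(s) are organised in Istmont, not Normere. But the amount in controversy is $11,500, which meets the 10,000 dollars floor, and the 'unless' clause therefore excuses the requirement. Condition met.
  (c) Every defendant has filed written consent. Satisfied.
  (d) Brightmoor Foundry has its principal place of business in Normere — that alternative is enough. Satisfied.
  → Every requirement is satisfied — jurisdiction.
The Civil Court of Sylria:
  (a) Brightmoor Foundry is organised under the laws of Istmont. Satisfied.
  (b) The corporate defendant(s) have their principal place of business in Normere, not Sylria; the amount in controversy is 11,500 dollars, below the USD 25,000 floor; the operative events occurred in Normere, not Selford — every alternative fails. However, every defendant has filed written consent, so the 'unless' proviso supplies this condition. Condition met.
  (c) The amount in controversy is 11,500 dollars, within the USD 25,000 ceiling, so one alternative holds. Met.
  (d) The claim is a property claim, not a contract claim, so one alternative holds. Met.
  (e) The plaintiff resides in Istmont, which is not Sylria. Condition met.
  → All conditions met; jurisdiction exists.
Courts with jurisdiction: the Tarmont Court of Common Pleas, the Normere District Court, the Normere Court of Common Pleas, the Civil Court of Sylria — 4 in total.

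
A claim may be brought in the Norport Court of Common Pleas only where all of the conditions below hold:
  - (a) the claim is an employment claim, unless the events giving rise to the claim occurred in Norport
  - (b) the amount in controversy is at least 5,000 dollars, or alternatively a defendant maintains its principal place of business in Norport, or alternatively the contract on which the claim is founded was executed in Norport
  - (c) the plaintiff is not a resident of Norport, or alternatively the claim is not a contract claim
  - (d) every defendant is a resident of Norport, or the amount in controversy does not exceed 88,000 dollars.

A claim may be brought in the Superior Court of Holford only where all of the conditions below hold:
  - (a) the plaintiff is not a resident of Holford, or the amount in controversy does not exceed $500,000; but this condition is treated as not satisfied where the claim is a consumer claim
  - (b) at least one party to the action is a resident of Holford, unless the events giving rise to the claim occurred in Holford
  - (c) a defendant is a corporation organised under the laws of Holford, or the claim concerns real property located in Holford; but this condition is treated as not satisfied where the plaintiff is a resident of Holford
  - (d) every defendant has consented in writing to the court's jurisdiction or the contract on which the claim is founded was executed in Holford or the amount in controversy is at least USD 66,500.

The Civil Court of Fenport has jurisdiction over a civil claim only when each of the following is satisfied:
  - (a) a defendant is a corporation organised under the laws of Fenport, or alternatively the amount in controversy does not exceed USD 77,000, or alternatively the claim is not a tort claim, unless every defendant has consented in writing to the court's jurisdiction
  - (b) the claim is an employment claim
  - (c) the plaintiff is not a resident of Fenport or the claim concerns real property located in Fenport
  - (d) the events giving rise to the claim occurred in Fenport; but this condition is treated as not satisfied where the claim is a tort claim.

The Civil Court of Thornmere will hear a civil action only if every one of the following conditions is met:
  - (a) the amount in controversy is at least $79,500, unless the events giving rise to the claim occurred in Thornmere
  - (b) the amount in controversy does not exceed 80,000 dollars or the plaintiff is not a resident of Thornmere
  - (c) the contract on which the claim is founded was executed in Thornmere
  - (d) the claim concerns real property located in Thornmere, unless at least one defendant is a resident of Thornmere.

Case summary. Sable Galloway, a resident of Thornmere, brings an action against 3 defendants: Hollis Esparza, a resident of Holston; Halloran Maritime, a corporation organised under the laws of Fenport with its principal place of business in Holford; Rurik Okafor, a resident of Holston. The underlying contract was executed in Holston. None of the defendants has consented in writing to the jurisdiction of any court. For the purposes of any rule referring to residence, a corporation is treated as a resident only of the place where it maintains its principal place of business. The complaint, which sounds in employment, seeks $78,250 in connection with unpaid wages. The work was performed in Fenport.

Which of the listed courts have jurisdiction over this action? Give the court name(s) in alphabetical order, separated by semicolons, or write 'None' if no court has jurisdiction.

The Norport Court of Common Pleas:
  (a) The claim is an employment claim. Condition met.
  (b) The amount in controversy is $78,250, which meets the $5,000 floor, which satisfies one of the alternatives. Met.
  (c) The plaintiff resides in Thornmere, which is not Norport — that alternative is enough. Condition met.
  (d) The amount in controversy is $78,250, within the $88,000 ceiling — that alternative is enough. Satisfied.
  → All conditions met; jurisdiction exists.
The Superior Court of Holford:
  (a) The plaintiff resides in Thornmere, which is not Holford, so this disjunct is met. The exception is not triggered, since the claim is an employment claim, not a consumer claim. Satisfied.
  (b) Halloran Maritime resides in Holford. Satisfied.
  (c) The corporate defendant(s) are organised in Fenport, not Holford; the claim does not concern real property — no alternative holds. Fails.
  (d) The amount in controversy is $78,250, which meets the USD 66,500 floor, so one alternative holds. Condition met.
  → At least one condition fails; no jurisdiction.
The Civil Court of Fenport:
  (a) Halloran Maritime is organised under the laws of Fenport — that alternative is enough. Met.
  (b) The claim is an employment claim. Condition met.
  (c) The plaintiff resides in Thornmere, which is not Fenport, so one alternative holds. Condition met.
  (d) The operative events occurred in Fenport. And the carve-out is inapplicable — the claim is an employment claim, not a tort claim. Satisfied.
  → All conditions met; jurisdiction exists.
The Civil Court of Thornmere:
  (a) The amount in controversy is $78,250, below the USD 79,500 floor. And the operative events occurred in Fenport, not Thornmere, so the proviso does not save it. Condition not met.
  (b) The amount in controversy is USD 78,250, within the $80,000 ceiling, so this disjunct is met. Condition met.
  (c) The contract was executed in Holston, not Thornmere. Fails.
  (d) The claim does not concern real property. And no defendant resides in Thornmere (they reside in Holston, Holford, Holston), so the proviso does not save it. Fails.
  → Not every requirement is met — no jurisdiction.

the Civil Court of Fenport; the Norport Court of Common Pleas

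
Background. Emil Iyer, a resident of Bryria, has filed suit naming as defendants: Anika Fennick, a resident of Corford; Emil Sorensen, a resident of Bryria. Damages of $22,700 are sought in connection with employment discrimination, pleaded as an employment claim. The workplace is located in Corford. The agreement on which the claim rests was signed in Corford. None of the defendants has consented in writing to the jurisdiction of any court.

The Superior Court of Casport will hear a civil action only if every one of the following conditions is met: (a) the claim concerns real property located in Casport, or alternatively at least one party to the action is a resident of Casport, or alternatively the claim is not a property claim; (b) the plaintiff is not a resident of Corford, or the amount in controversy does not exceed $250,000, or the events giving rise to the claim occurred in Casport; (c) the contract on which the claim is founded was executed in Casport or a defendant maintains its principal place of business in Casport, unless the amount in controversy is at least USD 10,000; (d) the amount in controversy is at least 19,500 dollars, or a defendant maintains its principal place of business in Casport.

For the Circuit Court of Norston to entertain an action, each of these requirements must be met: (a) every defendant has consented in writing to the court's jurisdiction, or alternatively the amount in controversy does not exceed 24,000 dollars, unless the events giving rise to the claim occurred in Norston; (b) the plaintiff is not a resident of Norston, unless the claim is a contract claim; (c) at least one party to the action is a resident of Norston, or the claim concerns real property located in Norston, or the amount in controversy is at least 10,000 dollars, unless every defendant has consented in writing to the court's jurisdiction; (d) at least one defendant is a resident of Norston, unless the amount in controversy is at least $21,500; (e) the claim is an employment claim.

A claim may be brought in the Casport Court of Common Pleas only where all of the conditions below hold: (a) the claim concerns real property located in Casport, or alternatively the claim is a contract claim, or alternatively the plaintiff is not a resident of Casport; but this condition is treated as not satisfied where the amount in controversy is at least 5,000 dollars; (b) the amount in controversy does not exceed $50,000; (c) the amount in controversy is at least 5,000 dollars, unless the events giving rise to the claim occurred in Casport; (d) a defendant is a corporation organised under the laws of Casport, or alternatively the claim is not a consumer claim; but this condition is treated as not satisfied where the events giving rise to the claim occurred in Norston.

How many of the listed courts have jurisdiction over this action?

The Superior Court of Casport:
  (a) The claim is an employment claim, not a property claim, so this disjunct is met. Condition met.
  (b) The plaintiff resides in Bryria, which is not Corford, so this disjunct is met. Met.
  (c) The contract was executed in Corford, not Casport; no defendant is a corporation — none of the alternatives is met. But the amount in controversy is $22,700, which meets the $10,000 floor, and the 'unless' clause therefore excuses the requirement. Satisfied.
  (d) The amount in controversy is USD 22,700, which meets the USD 19,500 floor — that alternative is enough. Satisfied.
  → Every requirement is satisfied — jurisdiction.
The Circuit Court of Norston:
  (a) The amount in controversy is $22,700, within the 24,000 dollars ceiling, so one alternative holds. Met.
  (b) The plaintiff resides in Bryria, which is not Norston. Met.
  (c) The amount in controversy is USD 22,700, which meets the $10,000 floor, so this disjunct is met. Condition met.
  (d) No defendant resides in Norston (they reside in Corford, Bryria). But the amount in controversy is USD 22,700, which meets the 21,500 dollars floor, and the 'unless' clause therefore excuses the requirement. Met.
  (e) The claim is an employment claim. Met.
  → The court has jurisdiction.
The Casport Court of Common Pleas:
  (a) The plaintiff resides in Bryria, which is not Casport, so one alternative holds. But the amount in controversy is 22,700 dollars, which meets the USD 5,000 floor, triggering the carve-out and defeating this condition. Fails.
  (b) The amount in controversy is 22,700 dollars, within the $50,000 ceiling. Satisfied.
  (c) The amount in controversy is USD 22,700, which meets the USD 5,000 floor. Condition met.
  (d) The claim is an employment claim, not a consumer claim, so one alternative holds. The carve-out does not apply: the operative events occurred in Corford, not Norston. Satisfied.
  → Not every requirement is met — no jurisdiction.
Courts with jurisdiction: the Superior Court of Casport, the Circuit Court of Norston — 2 in total.

2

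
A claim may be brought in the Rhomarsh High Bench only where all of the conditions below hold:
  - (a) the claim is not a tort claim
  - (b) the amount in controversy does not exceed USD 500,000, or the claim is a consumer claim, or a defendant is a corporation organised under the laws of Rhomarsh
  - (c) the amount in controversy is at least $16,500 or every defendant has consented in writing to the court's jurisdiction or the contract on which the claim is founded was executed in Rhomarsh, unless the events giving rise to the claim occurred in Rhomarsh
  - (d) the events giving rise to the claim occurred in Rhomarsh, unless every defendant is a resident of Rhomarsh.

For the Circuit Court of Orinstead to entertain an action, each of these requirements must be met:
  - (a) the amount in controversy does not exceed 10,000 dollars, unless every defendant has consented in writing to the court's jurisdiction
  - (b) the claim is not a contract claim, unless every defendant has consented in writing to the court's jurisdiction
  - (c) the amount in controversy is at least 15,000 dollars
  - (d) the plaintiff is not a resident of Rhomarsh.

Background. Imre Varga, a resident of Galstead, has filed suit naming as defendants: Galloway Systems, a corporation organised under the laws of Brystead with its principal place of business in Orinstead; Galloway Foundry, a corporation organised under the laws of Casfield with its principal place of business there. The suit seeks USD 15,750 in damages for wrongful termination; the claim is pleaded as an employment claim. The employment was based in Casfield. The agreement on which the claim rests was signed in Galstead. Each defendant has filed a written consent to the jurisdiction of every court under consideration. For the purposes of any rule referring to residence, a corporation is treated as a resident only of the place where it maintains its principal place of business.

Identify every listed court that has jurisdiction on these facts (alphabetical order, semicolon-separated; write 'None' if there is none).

The Rhomarsh High Bench:
  (a) The claim is an employment claim, not a tort claim. Satisfied.
  (b) The amount in controversy is USD 15,750, within the USD 500,000 ceiling, so one alternative holds. Met.
  (c) Every defendant has filed written consent, so this disjunct is met. Condition met.
  (d) The operative events occurred in Casfield, not Rhomarsh. Nor does the 'unless' clause help: the defendants reside as follows — Galloway Systems in Orinstead, Galloway Foundry in Casfield — not all in Rhomarsh. Fails.
  → Not every requirement is met — no jurisdiction.
The Circuit Court of Orinstead:
  (a) The amount in controversy is 15,750 dollars, above the $10,000 ceiling. The proviso rescues it, though: every defendant has filed written consent. Satisfied.
  (b) The claim is an employment claim, not a contract claim. Met.
  (c) The amount in controversy is $15,750, which meets the USD 15,000 floor. Satisfied.
  (d) The plaintiff resides in Galstead, which is not Rhomarsh. Satisfied.
  → Every requirement is satisfied — jurisdiction.

the Circuit Court of Orinstead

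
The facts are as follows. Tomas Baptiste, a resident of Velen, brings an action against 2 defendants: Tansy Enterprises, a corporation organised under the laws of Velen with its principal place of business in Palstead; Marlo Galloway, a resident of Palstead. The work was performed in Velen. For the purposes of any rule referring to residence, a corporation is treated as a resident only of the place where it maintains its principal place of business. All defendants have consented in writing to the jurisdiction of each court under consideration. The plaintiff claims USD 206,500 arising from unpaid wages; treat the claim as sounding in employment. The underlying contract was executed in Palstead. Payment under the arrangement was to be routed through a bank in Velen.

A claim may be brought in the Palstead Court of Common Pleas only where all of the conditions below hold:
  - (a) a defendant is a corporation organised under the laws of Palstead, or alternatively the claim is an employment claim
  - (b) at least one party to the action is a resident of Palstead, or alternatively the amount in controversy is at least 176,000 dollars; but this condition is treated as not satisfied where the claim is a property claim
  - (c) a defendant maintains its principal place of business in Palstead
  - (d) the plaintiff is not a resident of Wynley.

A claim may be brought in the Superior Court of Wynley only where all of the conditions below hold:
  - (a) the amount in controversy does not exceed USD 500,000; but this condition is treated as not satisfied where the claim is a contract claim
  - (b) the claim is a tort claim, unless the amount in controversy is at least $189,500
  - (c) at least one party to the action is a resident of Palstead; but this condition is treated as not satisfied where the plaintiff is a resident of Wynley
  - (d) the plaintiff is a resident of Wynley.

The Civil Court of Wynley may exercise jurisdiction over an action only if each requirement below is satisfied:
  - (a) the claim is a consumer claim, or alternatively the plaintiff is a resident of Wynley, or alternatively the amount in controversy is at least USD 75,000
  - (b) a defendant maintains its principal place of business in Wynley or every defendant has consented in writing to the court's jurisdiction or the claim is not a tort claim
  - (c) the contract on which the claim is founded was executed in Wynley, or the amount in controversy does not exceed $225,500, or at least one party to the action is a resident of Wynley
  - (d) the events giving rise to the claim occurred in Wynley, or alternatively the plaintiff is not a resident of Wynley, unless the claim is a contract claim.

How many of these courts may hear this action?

2

The Palstead Court of Common Pleas:
  (a) The claim is an employment claim, so this disjunct is met. Met.
  (b) Tansy Enterprises resides in Palstead, which satisfies one of the alternatives. The carve-out does not apply: the claim is an employment claim, not a property claim. Condition met.
  (c) Tansy Enterprises has its principal place of business in Palstead. Satisfied.
  (d) The plaintiff resides in Velen, which is not Wynley. Condition met.
  → Every requirement is satisfied — jurisdiction.
The Superior Court of Wynley:
  (a) The amount in controversy is 206,500 dollars, within the $500,000 ceiling. The exception is not triggered, since the claim is an employment claim, not a contract claim. Satisfied.
  (b) The claim is an employment claim, not a tort claim. The proviso rescues it, though: the amount in controversy is 206,500 dollars, which meets the 189,500 dollars floor. Met.
  (c) Tansy Enterprises resides in Palstead. The exception is not triggered, since the plaintiff resides in Velen, not Wynley. Met.
  (d) The plaintiff resides in Velen, not Wynley. Not satisfied.
  → The court lacks jurisdiction.
The Civil Court of Wynley:
  (a) The amount in controversy is 206,500 dollars, which meets the USD 75,000 floor, so this disjunct is met. Condition met.
  (b) Every defendant has filed written consent, so this disjunct is met. Satisfied.
  (c) The amount in controversy is 206,500 dollars, within the 225,500 dollars ceiling, so this disjunct is met. Satisfied.
  (d) The plaintiff resides in Velen, which is not Wynley, so one alternative holds. Condition met.
  → All conditions met; jurisdiction exists.
Courts with jurisdiction: the Palstead Court of Common Pleas, the Civil Court of Wynley — 2 in total.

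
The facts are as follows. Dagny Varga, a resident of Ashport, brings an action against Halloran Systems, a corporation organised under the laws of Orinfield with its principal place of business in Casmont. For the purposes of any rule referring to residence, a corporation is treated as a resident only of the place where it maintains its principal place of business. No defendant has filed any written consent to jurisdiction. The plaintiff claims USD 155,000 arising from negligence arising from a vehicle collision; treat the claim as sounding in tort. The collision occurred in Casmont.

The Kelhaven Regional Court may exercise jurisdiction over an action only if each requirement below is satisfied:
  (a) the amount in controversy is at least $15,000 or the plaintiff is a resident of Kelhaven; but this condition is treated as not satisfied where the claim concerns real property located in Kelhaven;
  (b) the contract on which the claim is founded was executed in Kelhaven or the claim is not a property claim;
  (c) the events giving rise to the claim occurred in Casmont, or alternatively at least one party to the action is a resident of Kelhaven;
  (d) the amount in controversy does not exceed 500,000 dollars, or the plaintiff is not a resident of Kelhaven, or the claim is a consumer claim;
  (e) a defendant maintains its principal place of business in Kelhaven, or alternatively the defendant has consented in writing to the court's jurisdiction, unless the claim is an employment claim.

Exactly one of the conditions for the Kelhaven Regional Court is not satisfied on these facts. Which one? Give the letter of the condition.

The Kelhaven Regional Court:
  (a) The amount in controversy is USD 155,000, which meets the $15,000 floor — that alternative is enough. And the carve-out is inapplicable — the claim does not concern real property. Met.
  (b) The claim is a tort claim, not a property claim, which satisfies one of the alternatives. Satisfied.
  (c) The operative events occurred in Casmont, so one alternative holds. Met.
  (d) The amount in controversy is 155,000 dollars, within the 500,000 dollars ceiling, so this disjunct is met. Condition met.
  (e) The corporate defendant(s) have their principal place of business in Casmont, not Kelhaven; no such written consent has been filed — none of the alternatives is met. The proviso offers no rescue either, since the claim is a tort claim, not an employment claim. Not satisfied.
Only condition (e) fails.

(e)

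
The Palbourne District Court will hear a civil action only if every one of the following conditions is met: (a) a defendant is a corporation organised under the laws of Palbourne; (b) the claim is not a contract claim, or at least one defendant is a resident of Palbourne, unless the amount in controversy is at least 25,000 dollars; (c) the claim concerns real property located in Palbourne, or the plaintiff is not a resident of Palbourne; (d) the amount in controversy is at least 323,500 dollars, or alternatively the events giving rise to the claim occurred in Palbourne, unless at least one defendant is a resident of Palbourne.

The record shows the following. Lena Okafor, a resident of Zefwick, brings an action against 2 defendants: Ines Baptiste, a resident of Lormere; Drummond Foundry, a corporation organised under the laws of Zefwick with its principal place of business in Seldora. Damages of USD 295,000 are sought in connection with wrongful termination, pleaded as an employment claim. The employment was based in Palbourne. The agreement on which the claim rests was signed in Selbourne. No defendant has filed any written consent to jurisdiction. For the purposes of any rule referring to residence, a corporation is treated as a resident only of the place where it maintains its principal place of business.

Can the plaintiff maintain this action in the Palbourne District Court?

No

The Palbourne District Court:
  (a) The corporate defendant(s) are organised in Zefwick, not Palbourne. Not met.
  (b) The claim is an employment claim, not a contract claim, which satisfies one of the alternatives. Condition met.
  (c) The plaintiff resides in Zefwick, which is not Palbourne, so one alternative holds. Satisfied.
  (d) The operative events occurred in Palbourne, which satisfies one of the alternatives. Met.
  → The court lacks jurisdiction.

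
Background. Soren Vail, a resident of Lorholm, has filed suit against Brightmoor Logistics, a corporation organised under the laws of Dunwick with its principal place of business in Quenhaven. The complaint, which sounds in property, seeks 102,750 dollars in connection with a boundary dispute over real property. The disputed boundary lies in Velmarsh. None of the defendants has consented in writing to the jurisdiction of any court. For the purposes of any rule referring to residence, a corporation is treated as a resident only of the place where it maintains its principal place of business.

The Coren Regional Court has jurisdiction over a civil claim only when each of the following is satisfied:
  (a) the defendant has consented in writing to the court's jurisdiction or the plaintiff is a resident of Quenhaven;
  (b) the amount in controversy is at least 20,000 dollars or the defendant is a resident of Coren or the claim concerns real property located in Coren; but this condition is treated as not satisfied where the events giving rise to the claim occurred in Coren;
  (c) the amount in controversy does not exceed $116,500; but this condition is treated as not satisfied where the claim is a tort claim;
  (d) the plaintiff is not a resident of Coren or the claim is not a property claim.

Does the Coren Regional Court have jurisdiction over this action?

No

The Coren Regional Court:
  (a) No such written consent has been filed; the plaintiff resides in Lorholm, not Quenhaven — every alternative fails. Fails.
  (b) The amount in controversy is $102,750, which meets the 20,000 dollars floor, which satisfies one of the alternatives. The exception is not triggered, since the operative events occurred in Velmarsh, not Coren. Satisfied.
  (c) The amount in controversy is USD 102,750, within the 116,500 dollars ceiling. The exception is not triggered, since the claim is a property claim, not a tort claim. Met.
  (d) The plaintiff resides in Lorholm, which is not Coren, which satisfies one of the alternatives. Satisfied.
  → At least one condition fails; no jurisdiction.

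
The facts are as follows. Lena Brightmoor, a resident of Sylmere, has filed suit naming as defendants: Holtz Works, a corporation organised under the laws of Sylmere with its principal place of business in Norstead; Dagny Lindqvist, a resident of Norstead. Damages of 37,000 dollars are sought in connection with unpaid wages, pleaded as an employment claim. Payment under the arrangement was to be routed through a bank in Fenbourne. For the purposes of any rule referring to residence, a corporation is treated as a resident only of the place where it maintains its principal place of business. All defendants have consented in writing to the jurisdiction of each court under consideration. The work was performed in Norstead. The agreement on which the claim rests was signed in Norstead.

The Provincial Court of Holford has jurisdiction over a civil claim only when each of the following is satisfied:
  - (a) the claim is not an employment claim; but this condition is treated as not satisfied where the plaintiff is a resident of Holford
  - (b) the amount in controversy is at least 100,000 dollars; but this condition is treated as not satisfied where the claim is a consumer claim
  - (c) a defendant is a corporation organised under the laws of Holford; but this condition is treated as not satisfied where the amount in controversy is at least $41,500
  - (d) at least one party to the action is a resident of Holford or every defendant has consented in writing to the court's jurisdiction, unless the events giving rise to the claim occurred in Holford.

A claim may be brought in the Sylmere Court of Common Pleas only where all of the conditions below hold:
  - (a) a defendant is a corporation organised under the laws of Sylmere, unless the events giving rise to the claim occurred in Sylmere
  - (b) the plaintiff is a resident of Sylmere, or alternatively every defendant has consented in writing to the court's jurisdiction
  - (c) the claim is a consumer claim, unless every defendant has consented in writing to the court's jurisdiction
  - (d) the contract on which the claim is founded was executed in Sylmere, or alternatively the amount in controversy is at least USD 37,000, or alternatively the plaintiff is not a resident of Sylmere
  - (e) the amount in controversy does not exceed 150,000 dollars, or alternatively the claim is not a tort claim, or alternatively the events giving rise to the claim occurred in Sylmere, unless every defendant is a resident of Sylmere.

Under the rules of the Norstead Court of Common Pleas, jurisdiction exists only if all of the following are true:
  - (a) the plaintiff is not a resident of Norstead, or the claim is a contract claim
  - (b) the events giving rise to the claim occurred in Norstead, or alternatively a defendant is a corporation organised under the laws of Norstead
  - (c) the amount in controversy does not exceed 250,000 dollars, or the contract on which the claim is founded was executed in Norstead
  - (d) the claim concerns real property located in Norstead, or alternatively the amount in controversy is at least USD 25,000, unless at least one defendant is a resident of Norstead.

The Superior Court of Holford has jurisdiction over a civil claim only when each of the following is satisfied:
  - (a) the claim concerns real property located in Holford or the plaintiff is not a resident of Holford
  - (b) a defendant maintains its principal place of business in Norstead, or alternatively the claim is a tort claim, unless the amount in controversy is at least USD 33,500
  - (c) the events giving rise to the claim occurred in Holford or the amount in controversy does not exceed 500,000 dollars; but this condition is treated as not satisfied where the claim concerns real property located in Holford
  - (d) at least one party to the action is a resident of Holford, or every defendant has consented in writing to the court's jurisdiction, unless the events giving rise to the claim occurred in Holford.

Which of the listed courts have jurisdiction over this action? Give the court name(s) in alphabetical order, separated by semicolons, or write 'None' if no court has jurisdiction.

The Provincial Court of Holford:
  (a) The claim is an employment claim. Not met.
  (b) The amount in controversy is 37,000 dollars, below the USD 100,000 floor. Not satisfied.
  (c) The corporate defendant(s) are organised in Sylmere, not Holford. Not satisfied.
  (d) Every defendant has filed written consent — that alternative is enough. Satisfied.
  → Not every requirement is met — no jurisdiction.
The Sylmere Court of Common Pleas:
  (a) Holtz Works is organised under the laws of Sylmere. Condition met.
  (b) The plaintiff resides in Sylmere, so this disjunct is met. Condition met.
  (c) The claim is an employment claim, not a consumer claim. The proviso rescues it, though: every defendant has filed written consent. Condition met.
  (d) The amount in controversy is $37,000, which meets the USD 37,000 floor, which satisfies one of the alternatives. Condition met.
  (e) The amount in controversy is $37,000, within the $150,000 ceiling — that alternative is enough. Satisfied.
  → The court has jurisdiction.
The Norstead Court of Common Pleas:
  (a) The plaintiff resides in Sylmere, which is not Norstead, so this disjunct is met. Satisfied.
  (b) The operative events occurred in Norstead, which satisfies one of the alternatives. Condition met.
  (c) The amount in controversy is USD 37,000, within the USD 250,000 ceiling — that alternative is enough. Met.
  (d) The amount in controversy is USD 37,000, which meets the USD 25,000 floor, so this disjunct is met. Satisfied.
  → The court has jurisdiction.
The Superior Court of Holford:
  (a) The plaintiff resides in Sylmere, which is not Holford, so one alternative holds. Met.
  (b) Holtz Works has its principal place of business in Norstead — that alternative is enough. Condition met.
  (c) The amount in controversy is USD 37,000, within the $500,000 ceiling, so one alternative holds. The carve-out does not apply: the claim does not concern real property. Condition met.
  (d) Every defendant has filed written consent, so this disjunct is met. Met.
  → The court has jurisdiction.

the Norstead Court of Common Pleas; the Superior Court of Holford; the Sylmere Court of Common Pleas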